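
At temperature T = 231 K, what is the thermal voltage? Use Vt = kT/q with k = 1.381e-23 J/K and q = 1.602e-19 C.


Step 1: kT = 1.381e-23 * 231 = 3.19011e-21 J
Step 2: Vt = kT/q = 3.19011e-21 / 1.602e-19
Step 3: Vt = 0.01991 V

0.01991


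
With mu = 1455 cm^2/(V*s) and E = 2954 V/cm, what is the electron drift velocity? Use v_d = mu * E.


Step 1: v_d = mu * E
Step 2: v_d = 1455 * 2954 = 4298070
Step 3: v_d = 4.30e+06 cm/s

4.30e+06


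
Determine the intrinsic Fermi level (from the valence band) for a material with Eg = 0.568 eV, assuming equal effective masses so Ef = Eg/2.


Step 1: For an intrinsic semiconductor, the Fermi level sits at midgap.
Step 2: Ef = Eg / 2 = 0.568 / 2 = 0.284 eV

0.284


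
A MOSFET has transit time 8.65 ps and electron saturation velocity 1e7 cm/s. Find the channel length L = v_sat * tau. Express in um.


Step 1: tau in seconds = 8.65 ps * 1e-12 = 8.6500e-12 s
Step 2: L = v_sat * tau = 1e7 * 8.6500e-12 = 8.6500e-05 cm
Step 3: L in um = 8.6500e-05 * 1e4 = 0.865 um

0.865


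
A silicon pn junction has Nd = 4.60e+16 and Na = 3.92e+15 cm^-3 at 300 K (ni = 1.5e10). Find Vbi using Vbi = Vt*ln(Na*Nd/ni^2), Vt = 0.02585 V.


Step 1: Compute Na*Nd/ni^2 = 3.92e+15 * 4.60e+16 / (1.5e10)^2 = 8.0142e+11
Step 2: ln(8.0142e+11) = 27.4097
Step 3: Vbi = 0.02585 * 27.4097 = 0.709 V

0.709


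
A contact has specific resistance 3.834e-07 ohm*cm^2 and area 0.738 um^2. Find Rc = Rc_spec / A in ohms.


Step 1: Convert area to cm^2: 0.738 um^2 = 7.3800e-09 cm^2
Step 2: Rc = Rc_spec / A = 3.834e-07 / 7.3800e-09
Step 3: Rc = 5.20e+01 ohms

5.20e+01


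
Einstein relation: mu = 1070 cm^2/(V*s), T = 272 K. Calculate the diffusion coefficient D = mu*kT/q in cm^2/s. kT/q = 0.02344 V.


Step 1: D = mu * (kT/q)
Step 2: D = 1070 * 0.02344
Step 3: D = 25.08 cm^2/s

25.08


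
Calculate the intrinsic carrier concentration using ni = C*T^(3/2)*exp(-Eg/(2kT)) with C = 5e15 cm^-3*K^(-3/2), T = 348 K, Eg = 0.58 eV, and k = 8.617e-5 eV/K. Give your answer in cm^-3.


Step 1: Compute kT = 8.617e-5 * 348 = 0.02998716 eV
Step 2: Exponent = -Eg/(2kT) = -0.58/(2*0.02998716) = -9.67081
Step 3: T^(3/2) = 348^1.5 = 6491.86
Step 4: ni = 5e15 * 6491.86 * exp(-9.67081) = 2.05e+15 cm^-3

2.05e+15


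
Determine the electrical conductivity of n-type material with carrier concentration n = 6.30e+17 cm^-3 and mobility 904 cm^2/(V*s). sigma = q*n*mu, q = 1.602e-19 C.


Step 1: sigma = q * n * mu
Step 2: sigma = 1.602e-19 * 6.30e+17 * 904
Step 3: sigma = 9.124e+01 S/cm

9.124e+01


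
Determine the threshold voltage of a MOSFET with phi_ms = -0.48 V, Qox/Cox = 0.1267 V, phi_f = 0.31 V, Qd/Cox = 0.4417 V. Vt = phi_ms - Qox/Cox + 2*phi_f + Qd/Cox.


Step 1: Vt = phi_ms - Qox/Cox + 2*phi_f + Qd/Cox
Step 2: Vt = -0.48 - 0.1267 + 2*0.31 + 0.4417
Step 3: Vt = -0.48 - 0.1267 + 0.62 + 0.4417
Step 4: Vt = 0.455 V

0.455


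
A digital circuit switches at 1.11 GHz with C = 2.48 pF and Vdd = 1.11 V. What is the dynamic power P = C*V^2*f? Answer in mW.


Step 1: V^2 = 1.11^2 = 1.2321 V^2
Step 2: P = C*V^2*f = 2.48e-12 F * 1.2321 * 1.11e9 Hz
Step 3: P = 3.39172488e-03 W
Step 4: P = 3.392 mW

3.392


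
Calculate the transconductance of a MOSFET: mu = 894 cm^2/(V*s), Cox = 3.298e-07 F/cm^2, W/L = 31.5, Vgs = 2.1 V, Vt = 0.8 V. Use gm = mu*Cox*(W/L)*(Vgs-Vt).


Step 1: Vov = Vgs - Vt = 2.1 - 0.8 = 1.3 V
Step 2: gm = mu * Cox * (W/L) * Vov
Step 3: gm = 894 * 3.298e-07 * 31.5 * 1.3 = 1.21e-02 S

1.21e-02


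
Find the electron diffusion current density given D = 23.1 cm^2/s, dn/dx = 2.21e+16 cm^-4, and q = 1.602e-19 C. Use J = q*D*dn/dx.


Step 1: J = q * D * (dn/dx)
Step 2: J = 1.602e-19 * 23.1 * 2.21e+16
Step 3: J = 8.18e-02 A/cm^2

8.18e-02


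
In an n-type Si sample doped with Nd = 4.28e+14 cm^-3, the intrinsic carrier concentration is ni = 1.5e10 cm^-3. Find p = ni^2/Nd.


Step 1: Since Nd >> ni, n ≈ Nd = 4.28e+14 cm^-3
Step 2: p = ni^2 / n = (1.5e10)^2 / 4.28e+14
Step 3: p = 2.25e20 / 4.28e+14 = 5.26e+05 cm^-3

5.26e+05


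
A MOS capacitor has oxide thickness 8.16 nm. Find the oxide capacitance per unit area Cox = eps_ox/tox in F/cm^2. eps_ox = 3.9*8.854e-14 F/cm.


Step 1: eps_ox = 3.9 * 8.854e-14 = 3.45306e-13 F/cm
Step 2: tox in cm = 8.16 nm * 1e-7 = 8.1600e-07 cm
Step 3: Cox = 3.45306e-13 / 8.1600e-07 = 4.23e-07 F/cm^2

4.23e-07


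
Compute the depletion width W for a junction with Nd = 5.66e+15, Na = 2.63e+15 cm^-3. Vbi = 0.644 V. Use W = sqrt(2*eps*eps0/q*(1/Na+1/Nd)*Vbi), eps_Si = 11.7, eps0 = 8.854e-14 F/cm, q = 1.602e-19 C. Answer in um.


Step 1: 1/Na + 1/Nd = 1/2.63e+15 + 1/5.66e+15 = 5.56907e-16
Step 2: 2*eps*eps0/q = 2*11.7*8.854e-14/1.602e-19 = 1.293281e+07
Step 3: W^2 = 1.293281e+07 * 5.56907e-16 * 0.644 = 4.63833e-09
Step 4: W = sqrt(4.63833e-09) = 6.811e-05 cm = 0.6811 um

0.6811


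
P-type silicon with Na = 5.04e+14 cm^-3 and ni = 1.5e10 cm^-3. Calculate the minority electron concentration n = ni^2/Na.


Step 1: Majority hole concentration p ≈ Na = 5.04e+14 cm^-3
Step 2: n = ni^2 / Na = (1.5e10)^2 / 5.04e+14
Step 3: n = 4.46e+05 cm^-3

4.46e+05


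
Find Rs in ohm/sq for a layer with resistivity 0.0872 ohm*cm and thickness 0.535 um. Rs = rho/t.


Step 1: Convert thickness to cm: t = 0.535 um = 5.3500e-05 cm
Step 2: Rs = rho / t = 0.0872 / 5.3500e-05
Step 3: Rs = 1629.9 ohm/sq

1629.9


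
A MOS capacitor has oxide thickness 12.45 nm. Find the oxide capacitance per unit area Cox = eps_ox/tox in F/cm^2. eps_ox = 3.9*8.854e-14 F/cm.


Step 1: eps_ox = 3.9 * 8.854e-14 = 3.45306e-13 F/cm
Step 2: tox in cm = 12.45 nm * 1e-7 = 1.2450e-06 cm
Step 3: Cox = 3.45306e-13 / 1.2450e-06 = 2.77e-07 F/cm^2

2.77e-07


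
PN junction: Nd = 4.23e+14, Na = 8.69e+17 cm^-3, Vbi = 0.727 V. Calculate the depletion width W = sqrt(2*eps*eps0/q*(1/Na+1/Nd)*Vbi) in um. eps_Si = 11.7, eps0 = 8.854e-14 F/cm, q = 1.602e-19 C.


Step 1: 1/Na + 1/Nd = 1/8.69e+17 + 1/4.23e+14 = 2.36522e-15
Step 2: 2*eps*eps0/q = 2*11.7*8.854e-14/1.602e-19 = 1.293281e+07
Step 3: W^2 = 1.293281e+07 * 2.36522e-15 * 0.727 = 2.22382e-08
Step 4: W = sqrt(2.22382e-08) = 1.491e-04 cm = 1.491 um

1.491


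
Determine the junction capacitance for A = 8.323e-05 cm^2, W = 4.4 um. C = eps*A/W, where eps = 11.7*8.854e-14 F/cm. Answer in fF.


Step 1: eps_Si = 11.7 * 8.854e-14 = 1.035918e-12 F/cm
Step 2: W in cm = 4.4 * 1e-4 = 4.40e-04 cm
Step 3: C = 1.035918e-12 * 8.323e-05 / 4.40e-04 = 1.959533e-13 F
Step 4: C = 195.95 fF

195.95


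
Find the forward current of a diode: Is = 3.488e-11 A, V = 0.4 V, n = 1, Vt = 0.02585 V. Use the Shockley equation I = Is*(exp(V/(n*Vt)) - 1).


Step 1: V/(n*Vt) = 0.4/(1*0.02585) = 15.4739
Step 2: exp(15.4739) = 5.2508e+06
Step 3: I = 3.488e-11 * (5.2508e+06 - 1) = 1.83e-04 A

1.83e-04


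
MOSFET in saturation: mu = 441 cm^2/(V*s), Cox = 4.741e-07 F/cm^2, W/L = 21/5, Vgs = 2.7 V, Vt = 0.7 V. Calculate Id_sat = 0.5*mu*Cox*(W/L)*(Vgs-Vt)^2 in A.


Step 1: Overdrive voltage Vov = Vgs - Vt = 2.7 - 0.7 = 2.0 V
Step 2: W/L = 21/5 = 4.2
Step 3: Id = 0.5 * 441 * 4.741e-07 * 4.2 * 2.0^2
Step 4: Id = 1.76e-03 A

1.76e-03


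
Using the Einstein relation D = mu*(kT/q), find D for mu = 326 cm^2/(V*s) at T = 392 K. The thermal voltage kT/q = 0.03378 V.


Step 1: D = mu * (kT/q)
Step 2: D = 326 * 0.03378
Step 3: D = 11.01 cm^2/s

11.01


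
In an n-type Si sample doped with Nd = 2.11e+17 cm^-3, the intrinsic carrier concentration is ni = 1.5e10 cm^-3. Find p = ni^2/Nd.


Step 1: Since Nd >> ni, n ≈ Nd = 2.11e+17 cm^-3
Step 2: p = ni^2 / n = (1.5e10)^2 / 2.11e+17
Step 3: p = 2.25e20 / 2.11e+17 = 1.07e+03 cm^-3

1.07e+03


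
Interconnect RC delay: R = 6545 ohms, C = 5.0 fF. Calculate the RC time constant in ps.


Step 1: tau = R * C
Step 2: tau = 6545 * 5.0 fF = 6545 * 5.0e-15 F
Step 3: tau = 3.2725e-11 s = 32.725 ps

32.725


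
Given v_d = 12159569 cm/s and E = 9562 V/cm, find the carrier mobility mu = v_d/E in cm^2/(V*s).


Step 1: mu = v_d / E
Step 2: mu = 12159569 / 9562
Step 3: mu = 1271.66 cm^2/(V*s)

1271.66


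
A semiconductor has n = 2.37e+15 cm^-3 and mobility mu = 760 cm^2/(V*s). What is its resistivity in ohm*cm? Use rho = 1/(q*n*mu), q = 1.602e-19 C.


Step 1: sigma = q * n * mu = 1.602e-19 * 2.37e+15 * 760 = 2.88552e-01 S/cm
Step 2: rho = 1 / sigma = 1 / 2.88552e-01 = 3.466 ohm*cm

3.466


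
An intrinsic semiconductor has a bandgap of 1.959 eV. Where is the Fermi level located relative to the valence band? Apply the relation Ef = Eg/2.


Step 1: For an intrinsic semiconductor, the Fermi level sits at midgap.
Step 2: Ef = Eg / 2 = 1.959 / 2 = 0.9795 eV

0.9795


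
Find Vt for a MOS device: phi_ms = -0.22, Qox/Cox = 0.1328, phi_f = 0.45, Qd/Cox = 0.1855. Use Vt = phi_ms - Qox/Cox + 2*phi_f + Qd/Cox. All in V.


Step 1: Vt = phi_ms - Qox/Cox + 2*phi_f + Qd/Cox
Step 2: Vt = -0.22 - 0.1328 + 2*0.45 + 0.1855
Step 3: Vt = -0.22 - 0.1328 + 0.9 + 0.1855
Step 4: Vt = 0.7327 V

0.7327


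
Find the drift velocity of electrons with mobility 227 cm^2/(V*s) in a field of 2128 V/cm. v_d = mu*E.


Step 1: v_d = mu * E
Step 2: v_d = 227 * 2128 = 483056
Step 3: v_d = 4.83e+05 cm/s

4.83e+05


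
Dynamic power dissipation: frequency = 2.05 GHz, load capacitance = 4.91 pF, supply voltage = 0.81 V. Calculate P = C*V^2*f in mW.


Step 1: V^2 = 0.81^2 = 0.6561 V^2
Step 2: P = C*V^2*f = 4.91e-12 F * 0.6561 * 2.05e9 Hz
Step 3: P = 6.60397455e-03 W
Step 4: P = 6.604 mW

6.604


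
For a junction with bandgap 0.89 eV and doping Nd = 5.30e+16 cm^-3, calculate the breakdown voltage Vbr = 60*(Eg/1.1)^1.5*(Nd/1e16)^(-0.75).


Step 1: Eg/1.1 = 0.89/1.1 = 0.809091
Step 2: (Eg/1.1)^1.5 = 0.809091^1.5 = 0.727773
Step 3: (Nd/1e16)^(-0.75) = (5.3)^(-0.75) = 0.286281
Step 4: Vbr = 60 * 0.727773 * 0.286281 = 12.5 V

12.5


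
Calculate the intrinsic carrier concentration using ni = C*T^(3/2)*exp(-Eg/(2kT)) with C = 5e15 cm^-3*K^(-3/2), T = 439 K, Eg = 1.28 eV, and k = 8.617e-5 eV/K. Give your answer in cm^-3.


Step 1: Compute kT = 8.617e-5 * 439 = 0.03782863 eV
Step 2: Exponent = -Eg/(2kT) = -1.28/(2*0.03782863) = -16.91840
Step 3: T^(3/2) = 439^1.5 = 9198.07
Step 4: ni = 5e15 * 9198.07 * exp(-16.91840) = 2.07e+12 cm^-3

2.07e+12


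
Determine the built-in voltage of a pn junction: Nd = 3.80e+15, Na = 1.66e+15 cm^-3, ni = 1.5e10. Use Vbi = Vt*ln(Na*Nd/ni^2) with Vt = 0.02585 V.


Step 1: Compute Na*Nd/ni^2 = 1.66e+15 * 3.80e+15 / (1.5e10)^2 = 2.8036e+10
Step 2: ln(2.8036e+10) = 24.0568
Step 3: Vbi = 0.02585 * 24.0568 = 0.622 V

0.622


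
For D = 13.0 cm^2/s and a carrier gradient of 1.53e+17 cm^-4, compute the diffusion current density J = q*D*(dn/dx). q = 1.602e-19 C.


Step 1: J = q * D * (dn/dx)
Step 2: J = 1.602e-19 * 13.0 * 1.53e+17
Step 3: J = 3.19e-01 A/cm^2

3.19e-01


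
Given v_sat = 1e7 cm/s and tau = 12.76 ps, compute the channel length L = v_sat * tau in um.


Step 1: tau in seconds = 12.76 ps * 1e-12 = 1.2760e-11 s
Step 2: L = v_sat * tau = 1e7 * 1.2760e-11 = 1.2760e-04 cm
Step 3: L in um = 1.2760e-04 * 1e4 = 1.276 um

1.276


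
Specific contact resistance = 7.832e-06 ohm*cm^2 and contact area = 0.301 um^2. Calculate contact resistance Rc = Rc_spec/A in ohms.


Step 1: Convert area to cm^2: 0.301 um^2 = 3.0100e-09 cm^2
Step 2: Rc = Rc_spec / A = 7.832e-06 / 3.0100e-09
Step 3: Rc = 2.60e+03 ohms

2.60e+03


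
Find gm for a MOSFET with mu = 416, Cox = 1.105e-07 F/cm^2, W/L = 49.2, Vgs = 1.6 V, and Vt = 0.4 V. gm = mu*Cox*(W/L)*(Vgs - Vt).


Step 1: Vov = Vgs - Vt = 1.6 - 0.4 = 1.2 V
Step 2: gm = mu * Cox * (W/L) * Vov
Step 3: gm = 416 * 1.105e-07 * 49.2 * 1.2 = 2.71e-03 S

2.71e-03


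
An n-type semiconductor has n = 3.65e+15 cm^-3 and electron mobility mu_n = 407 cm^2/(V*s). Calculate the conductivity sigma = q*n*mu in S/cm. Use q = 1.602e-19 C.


Step 1: sigma = q * n * mu
Step 2: sigma = 1.602e-19 * 3.65e+15 * 407
Step 3: sigma = 2.380e-01 S/cm

2.380e-01


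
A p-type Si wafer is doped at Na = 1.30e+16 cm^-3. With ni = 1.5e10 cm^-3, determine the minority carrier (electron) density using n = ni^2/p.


Step 1: Majority hole concentration p ≈ Na = 1.30e+16 cm^-3
Step 2: n = ni^2 / Na = (1.5e10)^2 / 1.30e+16
Step 3: n = 1.73e+04 cm^-3

1.73e+04


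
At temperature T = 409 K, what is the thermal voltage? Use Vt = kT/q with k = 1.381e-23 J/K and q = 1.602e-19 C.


Step 1: kT = 1.381e-23 * 409 = 5.64829e-21 J
Step 2: Vt = kT/q = 5.64829e-21 / 1.602e-19
Step 3: Vt = 0.03526 V

0.03526


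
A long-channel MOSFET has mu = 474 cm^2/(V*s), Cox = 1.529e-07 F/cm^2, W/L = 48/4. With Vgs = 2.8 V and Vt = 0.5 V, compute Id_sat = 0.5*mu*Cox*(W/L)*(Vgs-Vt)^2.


Step 1: Overdrive voltage Vov = Vgs - Vt = 2.8 - 0.5 = 2.3 V
Step 2: W/L = 48/4 = 12
Step 3: Id = 0.5 * 474 * 1.529e-07 * 12 * 2.3^2
Step 4: Id = 2.30e-03 A

2.30e-03


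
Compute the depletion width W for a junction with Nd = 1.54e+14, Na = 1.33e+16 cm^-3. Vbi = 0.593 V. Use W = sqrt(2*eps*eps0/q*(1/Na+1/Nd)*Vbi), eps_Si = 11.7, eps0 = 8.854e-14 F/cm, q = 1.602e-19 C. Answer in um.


Step 1: 1/Na + 1/Nd = 1/1.33e+16 + 1/1.54e+14 = 6.56869e-15
Step 2: 2*eps*eps0/q = 2*11.7*8.854e-14/1.602e-19 = 1.293281e+07
Step 3: W^2 = 1.293281e+07 * 6.56869e-15 * 0.593 = 5.03763e-08
Step 4: W = sqrt(5.03763e-08) = 2.244e-04 cm = 2.244 um

2.244


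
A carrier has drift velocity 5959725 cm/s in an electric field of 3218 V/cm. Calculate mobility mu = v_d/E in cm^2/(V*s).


Step 1: mu = v_d / E
Step 2: mu = 5959725 / 3218
Step 3: mu = 1852.0 cm^2/(V*s)

1852.0


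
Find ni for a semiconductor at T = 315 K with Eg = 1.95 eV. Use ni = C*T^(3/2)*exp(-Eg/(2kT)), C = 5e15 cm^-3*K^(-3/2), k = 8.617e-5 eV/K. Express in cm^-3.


Step 1: Compute kT = 8.617e-5 * 315 = 0.02714355 eV
Step 2: Exponent = -Eg/(2kT) = -1.95/(2*0.02714355) = -35.92014
Step 3: T^(3/2) = 315^1.5 = 5590.70
Step 4: ni = 5e15 * 5590.70 * exp(-35.92014) = 7.02e+03 cm^-3

7.02e+03


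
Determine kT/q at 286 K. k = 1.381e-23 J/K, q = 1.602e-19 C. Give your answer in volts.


Step 1: kT = 1.381e-23 * 286 = 3.94966e-21 J
Step 2: Vt = kT/q = 3.94966e-21 / 1.602e-19
Step 3: Vt = 0.02465 V

0.02465


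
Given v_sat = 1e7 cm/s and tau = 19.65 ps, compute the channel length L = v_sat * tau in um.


Step 1: tau in seconds = 19.65 ps * 1e-12 = 1.9650e-11 s
Step 2: L = v_sat * tau = 1e7 * 1.9650e-11 = 1.9650e-04 cm
Step 3: L in um = 1.9650e-04 * 1e4 = 1.965 um

1.965


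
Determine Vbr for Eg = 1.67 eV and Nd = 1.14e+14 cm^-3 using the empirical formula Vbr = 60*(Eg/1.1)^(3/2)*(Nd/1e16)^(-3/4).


Step 1: Eg/1.1 = 1.67/1.1 = 1.518182
Step 2: (Eg/1.1)^1.5 = 1.518182^1.5 = 1.870621
Step 3: (Nd/1e16)^(-0.75) = (0.0114)^(-0.75) = 28.662981
Step 4: Vbr = 60 * 1.870621 * 28.662981 = 3217.1 V

3217.1


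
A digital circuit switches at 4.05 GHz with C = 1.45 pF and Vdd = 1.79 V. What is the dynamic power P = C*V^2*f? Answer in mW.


Step 1: V^2 = 1.79^2 = 3.2041 V^2
Step 2: P = C*V^2*f = 1.45e-12 F * 3.2041 * 4.05e9 Hz
Step 3: P = 1.881607725e-02 W
Step 4: P = 18.816 mW

18.816


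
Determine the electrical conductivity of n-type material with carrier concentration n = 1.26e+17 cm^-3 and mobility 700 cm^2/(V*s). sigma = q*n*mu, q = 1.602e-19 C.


Step 1: sigma = q * n * mu
Step 2: sigma = 1.602e-19 * 1.26e+17 * 700
Step 3: sigma = 1.413e+01 S/cm

1.413e+01


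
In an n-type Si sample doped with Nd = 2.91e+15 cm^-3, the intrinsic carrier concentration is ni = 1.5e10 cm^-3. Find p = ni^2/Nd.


Step 1: Since Nd >> ni, n ≈ Nd = 2.91e+15 cm^-3
Step 2: p = ni^2 / n = (1.5e10)^2 / 2.91e+15
Step 3: p = 2.25e20 / 2.91e+15 = 7.73e+04 cm^-3

7.73e+04


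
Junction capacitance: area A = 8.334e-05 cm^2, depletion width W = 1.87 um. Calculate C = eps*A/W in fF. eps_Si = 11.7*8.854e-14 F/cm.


Step 1: eps_Si = 11.7 * 8.854e-14 = 1.035918e-12 F/cm
Step 2: W in cm = 1.87 * 1e-4 = 1.87e-04 cm
Step 3: C = 1.035918e-12 * 8.334e-05 / 1.87e-04 = 4.616760e-13 F
Step 4: C = 461.68 fF

461.68


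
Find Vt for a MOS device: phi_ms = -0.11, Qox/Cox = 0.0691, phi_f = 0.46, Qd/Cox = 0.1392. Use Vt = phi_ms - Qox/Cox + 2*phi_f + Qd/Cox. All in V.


Step 1: Vt = phi_ms - Qox/Cox + 2*phi_f + Qd/Cox
Step 2: Vt = -0.11 - 0.0691 + 2*0.46 + 0.1392
Step 3: Vt = -0.11 - 0.0691 + 0.92 + 0.1392
Step 4: Vt = 0.8801 V

0.8801


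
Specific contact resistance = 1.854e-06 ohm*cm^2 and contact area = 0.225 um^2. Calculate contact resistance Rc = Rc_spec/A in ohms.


Step 1: Convert area to cm^2: 0.225 um^2 = 2.2500e-09 cm^2
Step 2: Rc = Rc_spec / A = 1.854e-06 / 2.2500e-09
Step 3: Rc = 8.24e+02 ohms

8.24e+02


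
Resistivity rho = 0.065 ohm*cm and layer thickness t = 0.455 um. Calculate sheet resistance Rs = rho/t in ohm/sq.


Step 1: Convert thickness to cm: t = 0.455 um = 4.5500e-05 cm
Step 2: Rs = rho / t = 0.065 / 4.5500e-05
Step 3: Rs = 1428.6 ohm/sq

1428.6


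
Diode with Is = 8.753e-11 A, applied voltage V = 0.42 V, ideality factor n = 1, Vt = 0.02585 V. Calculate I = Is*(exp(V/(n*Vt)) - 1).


Step 1: V/(n*Vt) = 0.42/(1*0.02585) = 16.2476
Step 2: exp(16.2476) = 1.1383e+07
Step 3: I = 8.753e-11 * (1.1383e+07 - 1) = 9.96e-04 A

9.96e-04


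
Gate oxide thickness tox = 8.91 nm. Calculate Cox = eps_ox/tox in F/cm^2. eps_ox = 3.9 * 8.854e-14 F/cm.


Step 1: eps_ox = 3.9 * 8.854e-14 = 3.45306e-13 F/cm
Step 2: tox in cm = 8.91 nm * 1e-7 = 8.9100e-07 cm
Step 3: Cox = 3.45306e-13 / 8.9100e-07 = 3.88e-07 F/cm^2

3.88e-07


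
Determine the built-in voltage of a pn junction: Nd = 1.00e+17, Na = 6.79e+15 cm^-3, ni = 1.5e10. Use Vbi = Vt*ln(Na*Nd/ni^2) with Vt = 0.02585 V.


Step 1: Compute Na*Nd/ni^2 = 6.79e+15 * 1.00e+17 / (1.5e10)^2 = 3.0178e+12
Step 2: ln(3.0178e+12) = 28.7355
Step 3: Vbi = 0.02585 * 28.7355 = 0.743 V

0.743


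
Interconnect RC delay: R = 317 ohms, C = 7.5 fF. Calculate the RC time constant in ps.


Step 1: tau = R * C
Step 2: tau = 317 * 7.5 fF = 317 * 7.5e-15 F
Step 3: tau = 2.3775e-12 s = 2.3775 ps

2.3775


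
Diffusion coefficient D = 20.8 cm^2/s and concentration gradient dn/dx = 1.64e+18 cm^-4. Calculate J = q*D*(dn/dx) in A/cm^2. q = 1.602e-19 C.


Step 1: J = q * D * (dn/dx)
Step 2: J = 1.602e-19 * 20.8 * 1.64e+18
Step 3: J = 5.46e+00 A/cm^2

5.46e+00


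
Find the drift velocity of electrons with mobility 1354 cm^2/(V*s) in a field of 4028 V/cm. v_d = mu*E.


Step 1: v_d = mu * E
Step 2: v_d = 1354 * 4028 = 5453912
Step 3: v_d = 5.45e+06 cm/s

5.45e+06


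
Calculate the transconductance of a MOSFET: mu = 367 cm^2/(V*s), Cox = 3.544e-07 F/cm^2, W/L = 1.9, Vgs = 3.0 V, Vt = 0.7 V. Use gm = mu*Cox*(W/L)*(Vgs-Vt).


Step 1: Vov = Vgs - Vt = 3.0 - 0.7 = 2.3 V
Step 2: gm = mu * Cox * (W/L) * Vov
Step 3: gm = 367 * 3.544e-07 * 1.9 * 2.3 = 5.68e-04 S

5.68e-04


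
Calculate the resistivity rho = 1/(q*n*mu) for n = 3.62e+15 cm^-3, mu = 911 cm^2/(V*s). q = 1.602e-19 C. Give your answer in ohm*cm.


Step 1: sigma = q * n * mu = 1.602e-19 * 3.62e+15 * 911 = 5.28311e-01 S/cm
Step 2: rho = 1 / sigma = 1 / 5.28311e-01 = 1.893 ohm*cm

1.893


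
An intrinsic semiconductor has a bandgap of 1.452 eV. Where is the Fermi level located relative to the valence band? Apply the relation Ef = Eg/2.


Step 1: For an intrinsic semiconductor, the Fermi level sits at midgap.
Step 2: Ef = Eg / 2 = 1.452 / 2 = 0.726 eV

0.726


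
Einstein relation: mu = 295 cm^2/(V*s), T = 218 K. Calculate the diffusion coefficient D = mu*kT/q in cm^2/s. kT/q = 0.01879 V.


Step 1: D = mu * (kT/q)
Step 2: D = 295 * 0.01879
Step 3: D = 5.54 cm^2/s

5.54


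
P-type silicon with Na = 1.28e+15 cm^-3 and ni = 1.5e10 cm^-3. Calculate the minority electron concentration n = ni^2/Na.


Step 1: Majority hole concentration p ≈ Na = 1.28e+15 cm^-3
Step 2: n = ni^2 / Na = (1.5e10)^2 / 1.28e+15
Step 3: n = 1.76e+05 cm^-3

1.76e+05


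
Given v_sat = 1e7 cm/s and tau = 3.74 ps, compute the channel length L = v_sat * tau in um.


Step 1: tau in seconds = 3.74 ps * 1e-12 = 3.7400e-12 s
Step 2: L = v_sat * tau = 1e7 * 3.7400e-12 = 3.7400e-05 cm
Step 3: L in um = 3.7400e-05 * 1e4 = 0.374 um

0.374


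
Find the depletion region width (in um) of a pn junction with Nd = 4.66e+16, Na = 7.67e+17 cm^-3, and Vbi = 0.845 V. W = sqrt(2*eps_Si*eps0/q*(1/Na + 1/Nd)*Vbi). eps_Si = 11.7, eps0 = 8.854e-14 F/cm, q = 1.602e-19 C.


Step 1: 1/Na + 1/Nd = 1/7.67e+17 + 1/4.66e+16 = 2.27630e-17
Step 2: 2*eps*eps0/q = 2*11.7*8.854e-14/1.602e-19 = 1.293281e+07
Step 3: W^2 = 1.293281e+07 * 2.27630e-17 * 0.845 = 2.48759e-10
Step 4: W = sqrt(2.48759e-10) = 1.577e-05 cm = 0.1577 um

0.1577


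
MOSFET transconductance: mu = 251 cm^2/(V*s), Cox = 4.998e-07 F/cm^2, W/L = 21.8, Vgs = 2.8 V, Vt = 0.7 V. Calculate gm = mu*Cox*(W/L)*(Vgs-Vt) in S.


Step 1: Vov = Vgs - Vt = 2.8 - 0.7 = 2.1 V
Step 2: gm = mu * Cox * (W/L) * Vov
Step 3: gm = 251 * 4.998e-07 * 21.8 * 2.1 = 5.74e-03 S

5.74e-03


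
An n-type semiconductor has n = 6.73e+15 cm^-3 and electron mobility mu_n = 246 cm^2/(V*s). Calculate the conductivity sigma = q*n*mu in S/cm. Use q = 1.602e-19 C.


Step 1: sigma = q * n * mu
Step 2: sigma = 1.602e-19 * 6.73e+15 * 246
Step 3: sigma = 2.652e-01 S/cm

2.652e-01


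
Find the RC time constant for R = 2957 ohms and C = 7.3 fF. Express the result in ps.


Step 1: tau = R * C
Step 2: tau = 2957 * 7.3 fF = 2957 * 7.3e-15 F
Step 3: tau = 2.15861e-11 s = 21.5861 ps

21.5861


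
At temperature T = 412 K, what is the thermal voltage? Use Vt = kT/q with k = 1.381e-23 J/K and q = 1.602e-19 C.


Step 1: kT = 1.381e-23 * 412 = 5.68972e-21 J
Step 2: Vt = kT/q = 5.68972e-21 / 1.602e-19
Step 3: Vt = 0.03552 V

0.03552


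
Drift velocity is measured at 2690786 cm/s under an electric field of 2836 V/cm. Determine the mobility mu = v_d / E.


Step 1: mu = v_d / E
Step 2: mu = 2690786 / 2836
Step 3: mu = 948.8 cm^2/(V*s)

948.8


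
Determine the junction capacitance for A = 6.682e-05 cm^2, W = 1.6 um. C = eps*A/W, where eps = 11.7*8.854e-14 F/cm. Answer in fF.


Step 1: eps_Si = 11.7 * 8.854e-14 = 1.035918e-12 F/cm
Step 2: W in cm = 1.6 * 1e-4 = 1.60e-04 cm
Step 3: C = 1.035918e-12 * 6.682e-05 / 1.60e-04 = 4.326253e-13 F
Step 4: C = 432.63 fF

432.63


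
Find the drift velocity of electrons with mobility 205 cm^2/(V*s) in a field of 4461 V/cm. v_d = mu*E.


Step 1: v_d = mu * E
Step 2: v_d = 205 * 4461 = 914505
Step 3: v_d = 9.15e+05 cm/s

9.15e+05


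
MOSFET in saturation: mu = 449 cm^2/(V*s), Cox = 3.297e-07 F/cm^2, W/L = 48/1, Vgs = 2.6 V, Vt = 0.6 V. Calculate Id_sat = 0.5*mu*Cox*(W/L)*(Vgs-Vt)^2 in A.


Step 1: Overdrive voltage Vov = Vgs - Vt = 2.6 - 0.6 = 2.0 V
Step 2: W/L = 48/1 = 48
Step 3: Id = 0.5 * 449 * 3.297e-07 * 48 * 2.0^2
Step 4: Id = 1.42e-02 A

1.42e-02


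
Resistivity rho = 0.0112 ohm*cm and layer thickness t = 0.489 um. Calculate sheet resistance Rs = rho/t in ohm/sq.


Step 1: Convert thickness to cm: t = 0.489 um = 4.8900e-05 cm
Step 2: Rs = rho / t = 0.0112 / 4.8900e-05
Step 3: Rs = 229.0 ohm/sq

229.0


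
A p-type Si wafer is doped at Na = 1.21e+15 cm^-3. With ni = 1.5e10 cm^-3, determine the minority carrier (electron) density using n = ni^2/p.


Step 1: Majority hole concentration p ≈ Na = 1.21e+15 cm^-3
Step 2: n = ni^2 / Na = (1.5e10)^2 / 1.21e+15
Step 3: n = 1.86e+05 cm^-3

1.86e+05


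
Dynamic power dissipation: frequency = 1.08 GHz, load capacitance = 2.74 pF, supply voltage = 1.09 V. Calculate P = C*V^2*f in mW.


Step 1: V^2 = 1.09^2 = 1.1881 V^2
Step 2: P = C*V^2*f = 2.74e-12 F * 1.1881 * 1.08e9 Hz
Step 3: P = 3.51582552e-03 W
Step 4: P = 3.516 mW

3.516


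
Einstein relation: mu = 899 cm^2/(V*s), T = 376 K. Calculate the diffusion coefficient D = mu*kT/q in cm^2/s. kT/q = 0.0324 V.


Step 1: D = mu * (kT/q)
Step 2: D = 899 * 0.0324
Step 3: D = 29.13 cm^2/s

29.13


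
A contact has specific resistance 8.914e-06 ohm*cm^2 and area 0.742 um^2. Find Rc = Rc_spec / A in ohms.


Step 1: Convert area to cm^2: 0.742 um^2 = 7.4200e-09 cm^2
Step 2: Rc = Rc_spec / A = 8.914e-06 / 7.4200e-09
Step 3: Rc = 1.20e+03 ohms

1.20e+03


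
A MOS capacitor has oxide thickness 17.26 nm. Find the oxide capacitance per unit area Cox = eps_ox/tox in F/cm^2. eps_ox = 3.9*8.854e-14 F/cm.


Step 1: eps_ox = 3.9 * 8.854e-14 = 3.45306e-13 F/cm
Step 2: tox in cm = 17.26 nm * 1e-7 = 1.7260e-06 cm
Step 3: Cox = 3.45306e-13 / 1.7260e-06 = 2.00e-07 F/cm^2

2.00e-07


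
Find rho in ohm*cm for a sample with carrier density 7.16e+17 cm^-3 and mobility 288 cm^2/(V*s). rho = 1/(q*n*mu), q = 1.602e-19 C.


Step 1: sigma = q * n * mu = 1.602e-19 * 7.16e+17 * 288 = 3.30345e+01 S/cm
Step 2: rho = 1 / sigma = 1 / 3.30345e+01 = 0.03027 ohm*cm

0.03027


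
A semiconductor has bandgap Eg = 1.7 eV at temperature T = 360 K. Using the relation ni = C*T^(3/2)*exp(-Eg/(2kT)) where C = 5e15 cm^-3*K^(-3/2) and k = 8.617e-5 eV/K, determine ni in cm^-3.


Step 1: Compute kT = 8.617e-5 * 360 = 0.0310212 eV
Step 2: Exponent = -Eg/(2kT) = -1.7/(2*0.0310212) = -27.40062
Step 3: T^(3/2) = 360^1.5 = 6830.52
Step 4: ni = 5e15 * 6830.52 * exp(-27.40062) = 4.30e+07 cm^-3

4.30e+07


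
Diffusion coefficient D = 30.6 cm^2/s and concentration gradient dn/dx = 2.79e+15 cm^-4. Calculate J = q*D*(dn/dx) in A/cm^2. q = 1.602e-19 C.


Step 1: J = q * D * (dn/dx)
Step 2: J = 1.602e-19 * 30.6 * 2.79e+15
Step 3: J = 1.37e-02 A/cm^2

1.37e-02


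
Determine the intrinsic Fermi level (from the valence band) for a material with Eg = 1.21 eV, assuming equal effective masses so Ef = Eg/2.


Step 1: For an intrinsic semiconductor, the Fermi level sits at midgap.
Step 2: Ef = Eg / 2 = 1.21 / 2 = 0.605 eV

0.605


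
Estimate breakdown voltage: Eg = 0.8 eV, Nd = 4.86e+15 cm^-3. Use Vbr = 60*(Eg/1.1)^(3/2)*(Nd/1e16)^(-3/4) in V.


Step 1: Eg/1.1 = 0.8/1.1 = 0.727273
Step 2: (Eg/1.1)^1.5 = 0.727273^1.5 = 0.620221
Step 3: (Nd/1e16)^(-0.75) = (0.486)^(-0.75) = 1.717999
Step 4: Vbr = 60 * 0.620221 * 1.717999 = 63.9 V

63.9


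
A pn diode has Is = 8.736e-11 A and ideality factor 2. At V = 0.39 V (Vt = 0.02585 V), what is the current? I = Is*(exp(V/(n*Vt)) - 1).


Step 1: V/(n*Vt) = 0.39/(2*0.02585) = 7.5435
Step 2: exp(7.5435) = 1.8884e+03
Step 3: I = 8.736e-11 * (1.8884e+03 - 1) = 1.65e-07 A

1.65e-07


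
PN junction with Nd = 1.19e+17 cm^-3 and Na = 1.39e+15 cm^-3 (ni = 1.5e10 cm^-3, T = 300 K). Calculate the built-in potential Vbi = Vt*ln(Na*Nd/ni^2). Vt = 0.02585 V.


Step 1: Compute Na*Nd/ni^2 = 1.39e+15 * 1.19e+17 / (1.5e10)^2 = 7.3516e+11
Step 2: ln(7.3516e+11) = 27.3234
Step 3: Vbi = 0.02585 * 27.3234 = 0.706 V

0.706


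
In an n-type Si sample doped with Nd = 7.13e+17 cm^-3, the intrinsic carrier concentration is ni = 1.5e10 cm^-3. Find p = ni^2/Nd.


Step 1: Since Nd >> ni, n ≈ Nd = 7.13e+17 cm^-3
Step 2: p = ni^2 / n = (1.5e10)^2 / 7.13e+17
Step 3: p = 2.25e20 / 7.13e+17 = 3.16e+02 cm^-3

3.16e+02


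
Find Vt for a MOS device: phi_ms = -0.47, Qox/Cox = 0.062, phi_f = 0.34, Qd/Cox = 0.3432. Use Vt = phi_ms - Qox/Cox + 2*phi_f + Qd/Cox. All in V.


Step 1: Vt = phi_ms - Qox/Cox + 2*phi_f + Qd/Cox
Step 2: Vt = -0.47 - 0.062 + 2*0.34 + 0.3432
Step 3: Vt = -0.47 - 0.062 + 0.68 + 0.3432
Step 4: Vt = 0.4912 V

0.4912


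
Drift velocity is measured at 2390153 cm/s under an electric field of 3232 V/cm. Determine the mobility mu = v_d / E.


Step 1: mu = v_d / E
Step 2: mu = 2390153 / 3232
Step 3: mu = 739.53 cm^2/(V*s)

739.53


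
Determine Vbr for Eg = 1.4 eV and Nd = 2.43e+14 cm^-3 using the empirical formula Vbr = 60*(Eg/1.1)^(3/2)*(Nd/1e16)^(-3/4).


Step 1: Eg/1.1 = 1.4/1.1 = 1.272727
Step 2: (Eg/1.1)^1.5 = 1.272727^1.5 = 1.435830
Step 3: (Nd/1e16)^(-0.75) = (0.0243)^(-0.75) = 16.247827
Step 4: Vbr = 60 * 1.435830 * 16.247827 = 1399.7 V

1399.7


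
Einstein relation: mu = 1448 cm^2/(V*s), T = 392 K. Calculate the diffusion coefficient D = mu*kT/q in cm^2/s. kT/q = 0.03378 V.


Step 1: D = mu * (kT/q)
Step 2: D = 1448 * 0.03378
Step 3: D = 48.91 cm^2/s

48.91


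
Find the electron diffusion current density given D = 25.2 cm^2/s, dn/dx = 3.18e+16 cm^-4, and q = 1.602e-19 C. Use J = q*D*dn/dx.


Step 1: J = q * D * (dn/dx)
Step 2: J = 1.602e-19 * 25.2 * 3.18e+16
Step 3: J = 1.28e-01 A/cm^2

1.28e-01


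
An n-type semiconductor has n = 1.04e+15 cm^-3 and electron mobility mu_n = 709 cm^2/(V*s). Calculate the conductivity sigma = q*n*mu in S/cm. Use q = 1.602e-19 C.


Step 1: sigma = q * n * mu
Step 2: sigma = 1.602e-19 * 1.04e+15 * 709
Step 3: sigma = 1.181e-01 S/cm

1.181e-01


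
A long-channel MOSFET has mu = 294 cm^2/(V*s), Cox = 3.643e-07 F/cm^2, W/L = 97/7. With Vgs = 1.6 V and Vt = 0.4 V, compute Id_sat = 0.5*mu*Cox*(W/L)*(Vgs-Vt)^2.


Step 1: Overdrive voltage Vov = Vgs - Vt = 1.6 - 0.4 = 1.2 V
Step 2: W/L = 97/7 = 13.8571
Step 3: Id = 0.5 * 294 * 3.643e-07 * 13.8571 * 1.2^2
Step 4: Id = 1.07e-03 A

1.07e-03


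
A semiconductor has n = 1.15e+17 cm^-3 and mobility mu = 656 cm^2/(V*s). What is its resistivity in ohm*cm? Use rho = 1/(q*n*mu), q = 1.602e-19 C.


Step 1: sigma = q * n * mu = 1.602e-19 * 1.15e+17 * 656 = 1.20855e+01 S/cm
Step 2: rho = 1 / sigma = 1 / 1.20855e+01 = 0.08274 ohm*cm

0.08274


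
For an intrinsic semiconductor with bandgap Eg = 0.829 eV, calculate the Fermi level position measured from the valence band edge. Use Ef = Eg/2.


Step 1: For an intrinsic semiconductor, the Fermi level sits at midgap.
Step 2: Ef = Eg / 2 = 0.829 / 2 = 0.4145 eV

0.4145


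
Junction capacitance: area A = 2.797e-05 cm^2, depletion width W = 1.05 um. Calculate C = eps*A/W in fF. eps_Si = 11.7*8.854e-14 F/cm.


Step 1: eps_Si = 11.7 * 8.854e-14 = 1.035918e-12 F/cm
Step 2: W in cm = 1.05 * 1e-4 = 1.05e-04 cm
Step 3: C = 1.035918e-12 * 2.797e-05 / 1.05e-04 = 2.759488e-13 F
Step 4: C = 275.95 fF

275.95


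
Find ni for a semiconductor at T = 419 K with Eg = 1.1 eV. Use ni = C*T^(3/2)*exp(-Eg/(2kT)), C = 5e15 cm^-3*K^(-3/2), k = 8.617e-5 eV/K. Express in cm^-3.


Step 1: Compute kT = 8.617e-5 * 419 = 0.03610523 eV
Step 2: Exponent = -Eg/(2kT) = -1.1/(2*0.03610523) = -15.23325
Step 3: T^(3/2) = 419^1.5 = 8576.72
Step 4: ni = 5e15 * 8576.72 * exp(-15.23325) = 1.04e+13 cm^-3

1.04e+13


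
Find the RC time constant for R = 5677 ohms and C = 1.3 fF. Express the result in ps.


Step 1: tau = R * C
Step 2: tau = 5677 * 1.3 fF = 5677 * 1.3e-15 F
Step 3: tau = 7.3801e-12 s = 7.3801 ps

7.3801


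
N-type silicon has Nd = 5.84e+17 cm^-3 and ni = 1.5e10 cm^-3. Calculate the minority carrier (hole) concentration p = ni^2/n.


Step 1: Since Nd >> ni, n ≈ Nd = 5.84e+17 cm^-3
Step 2: p = ni^2 / n = (1.5e10)^2 / 5.84e+17
Step 3: p = 2.25e20 / 5.84e+17 = 3.85e+02 cm^-3

3.85e+02


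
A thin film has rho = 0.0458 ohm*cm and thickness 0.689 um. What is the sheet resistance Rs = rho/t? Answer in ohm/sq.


Step 1: Convert thickness to cm: t = 0.689 um = 6.8900e-05 cm
Step 2: Rs = rho / t = 0.0458 / 6.8900e-05
Step 3: Rs = 664.7 ohm/sq

664.7


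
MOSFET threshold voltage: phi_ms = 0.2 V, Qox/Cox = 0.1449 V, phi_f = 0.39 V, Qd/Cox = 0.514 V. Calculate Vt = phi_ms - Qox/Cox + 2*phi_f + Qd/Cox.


Step 1: Vt = phi_ms - Qox/Cox + 2*phi_f + Qd/Cox
Step 2: Vt = 0.2 - 0.1449 + 2*0.39 + 0.514
Step 3: Vt = 0.2 - 0.1449 + 0.78 + 0.514
Step 4: Vt = 1.3491 V

1.3491


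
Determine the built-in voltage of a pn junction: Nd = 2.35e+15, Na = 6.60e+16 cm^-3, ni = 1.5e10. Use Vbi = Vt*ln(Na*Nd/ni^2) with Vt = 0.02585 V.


Step 1: Compute Na*Nd/ni^2 = 6.60e+16 * 2.35e+15 / (1.5e10)^2 = 6.8933e+11
Step 2: ln(6.8933e+11) = 27.2590
Step 3: Vbi = 0.02585 * 27.2590 = 0.705 V

0.705


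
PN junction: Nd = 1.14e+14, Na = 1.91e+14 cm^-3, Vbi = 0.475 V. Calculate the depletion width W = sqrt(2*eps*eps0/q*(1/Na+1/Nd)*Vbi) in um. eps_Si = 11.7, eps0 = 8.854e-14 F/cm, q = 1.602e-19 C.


Step 1: 1/Na + 1/Nd = 1/1.91e+14 + 1/1.14e+14 = 1.40075e-14
Step 2: 2*eps*eps0/q = 2*11.7*8.854e-14/1.602e-19 = 1.293281e+07
Step 3: W^2 = 1.293281e+07 * 1.40075e-14 * 0.475 = 8.60493e-08
Step 4: W = sqrt(8.60493e-08) = 2.933e-04 cm = 2.933 um

2.933


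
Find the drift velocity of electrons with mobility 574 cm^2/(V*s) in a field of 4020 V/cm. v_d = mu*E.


Step 1: v_d = mu * E
Step 2: v_d = 574 * 4020 = 2307480
Step 3: v_d = 2.31e+06 cm/s

2.31e+06


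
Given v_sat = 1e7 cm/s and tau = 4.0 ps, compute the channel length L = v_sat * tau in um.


Step 1: tau in seconds = 4.0 ps * 1e-12 = 4.0000e-12 s
Step 2: L = v_sat * tau = 1e7 * 4.0000e-12 = 4.0000e-05 cm
Step 3: L in um = 4.0000e-05 * 1e4 = 0.4 um

0.4


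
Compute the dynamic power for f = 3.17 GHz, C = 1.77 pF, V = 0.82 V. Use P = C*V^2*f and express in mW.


Step 1: V^2 = 0.82^2 = 0.6724 V^2
Step 2: P = C*V^2*f = 1.77e-12 F * 0.6724 * 3.17e9 Hz
Step 3: P = 3.77276916e-03 W
Step 4: P = 3.773 mW

3.773


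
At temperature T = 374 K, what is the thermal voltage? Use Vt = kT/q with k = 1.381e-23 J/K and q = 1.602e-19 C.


Step 1: kT = 1.381e-23 * 374 = 5.16494e-21 J
Step 2: Vt = kT/q = 5.16494e-21 / 1.602e-19
Step 3: Vt = 0.03224 V

0.03224


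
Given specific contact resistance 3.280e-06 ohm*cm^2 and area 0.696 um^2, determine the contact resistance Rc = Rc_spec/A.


Step 1: Convert area to cm^2: 0.696 um^2 = 6.9600e-09 cm^2
Step 2: Rc = Rc_spec / A = 3.280e-06 / 6.9600e-09
Step 3: Rc = 4.71e+02 ohms

4.71e+02


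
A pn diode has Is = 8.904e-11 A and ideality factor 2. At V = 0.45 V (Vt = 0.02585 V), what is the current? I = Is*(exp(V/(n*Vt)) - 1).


Step 1: V/(n*Vt) = 0.45/(2*0.02585) = 8.7041
Step 2: exp(8.7041) = 6.0276e+03
Step 3: I = 8.904e-11 * (6.0276e+03 - 1) = 5.37e-07 A

5.37e-07


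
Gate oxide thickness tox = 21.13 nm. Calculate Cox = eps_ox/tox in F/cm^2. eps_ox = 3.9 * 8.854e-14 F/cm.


Step 1: eps_ox = 3.9 * 8.854e-14 = 3.45306e-13 F/cm
Step 2: tox in cm = 21.13 nm * 1e-7 = 2.1130e-06 cm
Step 3: Cox = 3.45306e-13 / 2.1130e-06 = 1.63e-07 F/cm^2

1.63e-07


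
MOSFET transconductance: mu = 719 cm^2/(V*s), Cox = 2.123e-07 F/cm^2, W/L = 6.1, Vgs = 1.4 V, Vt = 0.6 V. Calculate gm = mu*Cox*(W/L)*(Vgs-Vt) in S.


Step 1: Vov = Vgs - Vt = 1.4 - 0.6 = 0.8 V
Step 2: gm = mu * Cox * (W/L) * Vov
Step 3: gm = 719 * 2.123e-07 * 6.1 * 0.8 = 7.45e-04 S

7.45e-04


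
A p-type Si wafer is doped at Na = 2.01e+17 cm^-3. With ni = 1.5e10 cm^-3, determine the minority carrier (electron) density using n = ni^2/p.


Step 1: Majority hole concentration p ≈ Na = 2.01e+17 cm^-3
Step 2: n = ni^2 / Na = (1.5e10)^2 / 2.01e+17
Step 3: n = 1.12e+03 cm^-3

1.12e+03


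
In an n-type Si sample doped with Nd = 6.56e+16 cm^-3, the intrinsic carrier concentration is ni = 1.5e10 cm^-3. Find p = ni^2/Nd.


Step 1: Since Nd >> ni, n ≈ Nd = 6.56e+16 cm^-3
Step 2: p = ni^2 / n = (1.5e10)^2 / 6.56e+16
Step 3: p = 2.25e20 / 6.56e+16 = 3.43e+03 cm^-3

3.43e+03


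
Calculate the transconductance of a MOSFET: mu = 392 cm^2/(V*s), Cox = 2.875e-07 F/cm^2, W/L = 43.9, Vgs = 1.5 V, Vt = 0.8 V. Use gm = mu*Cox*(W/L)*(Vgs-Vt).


Step 1: Vov = Vgs - Vt = 1.5 - 0.8 = 0.7 V
Step 2: gm = mu * Cox * (W/L) * Vov
Step 3: gm = 392 * 2.875e-07 * 43.9 * 0.7 = 3.46e-03 S

3.46e-03


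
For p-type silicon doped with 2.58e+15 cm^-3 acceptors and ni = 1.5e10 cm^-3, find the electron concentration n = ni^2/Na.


Step 1: Majority hole concentration p ≈ Na = 2.58e+15 cm^-3
Step 2: n = ni^2 / Na = (1.5e10)^2 / 2.58e+15
Step 3: n = 8.72e+04 cm^-3

8.72e+04


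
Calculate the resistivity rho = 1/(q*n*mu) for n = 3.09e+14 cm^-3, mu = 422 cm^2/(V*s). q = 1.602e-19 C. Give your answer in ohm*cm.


Step 1: sigma = q * n * mu = 1.602e-19 * 3.09e+14 * 422 = 2.08898e-02 S/cm
Step 2: rho = 1 / sigma = 1 / 2.08898e-02 = 47.87 ohm*cm

47.87


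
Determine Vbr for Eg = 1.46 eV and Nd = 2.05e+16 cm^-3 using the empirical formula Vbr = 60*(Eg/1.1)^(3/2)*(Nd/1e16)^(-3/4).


Step 1: Eg/1.1 = 1.46/1.1 = 1.327273
Step 2: (Eg/1.1)^1.5 = 1.327273^1.5 = 1.529116
Step 3: (Nd/1e16)^(-0.75) = (2.05)^(-0.75) = 0.583693
Step 4: Vbr = 60 * 1.529116 * 0.583693 = 53.6 V

53.6


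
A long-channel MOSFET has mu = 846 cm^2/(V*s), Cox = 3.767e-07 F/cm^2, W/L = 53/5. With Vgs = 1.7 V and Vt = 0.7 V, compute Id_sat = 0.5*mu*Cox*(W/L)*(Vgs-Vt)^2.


Step 1: Overdrive voltage Vov = Vgs - Vt = 1.7 - 0.7 = 1.0 V
Step 2: W/L = 53/5 = 10.6
Step 3: Id = 0.5 * 846 * 3.767e-07 * 10.6 * 1.0^2
Step 4: Id = 1.69e-03 A

1.69e-03


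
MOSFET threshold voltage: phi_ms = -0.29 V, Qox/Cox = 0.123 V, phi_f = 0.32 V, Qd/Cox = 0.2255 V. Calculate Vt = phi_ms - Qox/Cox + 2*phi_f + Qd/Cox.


Step 1: Vt = phi_ms - Qox/Cox + 2*phi_f + Qd/Cox
Step 2: Vt = -0.29 - 0.123 + 2*0.32 + 0.2255
Step 3: Vt = -0.29 - 0.123 + 0.64 + 0.2255
Step 4: Vt = 0.4525 V

0.4525


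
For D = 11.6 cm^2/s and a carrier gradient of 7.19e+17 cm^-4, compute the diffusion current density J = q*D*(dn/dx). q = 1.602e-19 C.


Step 1: J = q * D * (dn/dx)
Step 2: J = 1.602e-19 * 11.6 * 7.19e+17
Step 3: J = 1.34e+00 A/cm^2

1.34e+00


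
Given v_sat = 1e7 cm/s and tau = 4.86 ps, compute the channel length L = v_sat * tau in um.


Step 1: tau in seconds = 4.86 ps * 1e-12 = 4.8600e-12 s
Step 2: L = v_sat * tau = 1e7 * 4.8600e-12 = 4.8600e-05 cm
Step 3: L in um = 4.8600e-05 * 1e4 = 0.486 um

0.486


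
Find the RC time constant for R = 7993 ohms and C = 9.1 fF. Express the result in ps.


Step 1: tau = R * C
Step 2: tau = 7993 * 9.1 fF = 7993 * 9.1e-15 F
Step 3: tau = 7.27363e-11 s = 72.7363 ps

72.7363


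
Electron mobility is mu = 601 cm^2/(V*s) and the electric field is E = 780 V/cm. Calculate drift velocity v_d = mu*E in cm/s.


Step 1: v_d = mu * E
Step 2: v_d = 601 * 780 = 468780
Step 3: v_d = 4.69e+05 cm/s

4.69e+05


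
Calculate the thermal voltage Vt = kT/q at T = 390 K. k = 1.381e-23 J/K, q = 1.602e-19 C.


Step 1: kT = 1.381e-23 * 390 = 5.3859e-21 J
Step 2: Vt = kT/q = 5.3859e-21 / 1.602e-19
Step 3: Vt = 0.03362 V

0.03362


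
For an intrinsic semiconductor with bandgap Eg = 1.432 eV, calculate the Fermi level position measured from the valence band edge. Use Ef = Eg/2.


Step 1: For an intrinsic semiconductor, the Fermi level sits at midgap.
Step 2: Ef = Eg / 2 = 1.432 / 2 = 0.716 eV

0.716


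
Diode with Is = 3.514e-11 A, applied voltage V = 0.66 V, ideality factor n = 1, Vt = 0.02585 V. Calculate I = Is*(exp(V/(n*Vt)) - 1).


Step 1: V/(n*Vt) = 0.66/(1*0.02585) = 25.5319
Step 2: exp(25.5319) = 1.2256e+11
Step 3: I = 3.514e-11 * (1.2256e+11 - 1) = 4.31e+00 A

4.31e+00


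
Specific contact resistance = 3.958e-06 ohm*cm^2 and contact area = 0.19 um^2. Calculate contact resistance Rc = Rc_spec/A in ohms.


Step 1: Convert area to cm^2: 0.19 um^2 = 1.9000e-09 cm^2
Step 2: Rc = Rc_spec / A = 3.958e-06 / 1.9000e-09
Step 3: Rc = 2.08e+03 ohms

2.08e+03


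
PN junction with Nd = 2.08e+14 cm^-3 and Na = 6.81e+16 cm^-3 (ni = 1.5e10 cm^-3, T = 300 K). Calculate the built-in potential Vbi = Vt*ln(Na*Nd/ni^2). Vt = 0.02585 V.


Step 1: Compute Na*Nd/ni^2 = 6.81e+16 * 2.08e+14 / (1.5e10)^2 = 6.2955e+10
Step 2: ln(6.2955e+10) = 24.8657
Step 3: Vbi = 0.02585 * 24.8657 = 0.643 V

0.643


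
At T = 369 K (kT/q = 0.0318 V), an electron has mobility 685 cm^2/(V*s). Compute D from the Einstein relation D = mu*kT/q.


Step 1: D = mu * (kT/q)
Step 2: D = 685 * 0.0318
Step 3: D = 21.78 cm^2/s

21.78


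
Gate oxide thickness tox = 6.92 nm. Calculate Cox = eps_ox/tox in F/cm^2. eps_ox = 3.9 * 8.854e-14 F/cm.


Step 1: eps_ox = 3.9 * 8.854e-14 = 3.45306e-13 F/cm
Step 2: tox in cm = 6.92 nm * 1e-7 = 6.9200e-07 cm
Step 3: Cox = 3.45306e-13 / 6.9200e-07 = 4.99e-07 F/cm^2

4.99e-07


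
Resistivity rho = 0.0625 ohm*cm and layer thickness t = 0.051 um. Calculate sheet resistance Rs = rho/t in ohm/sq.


Step 1: Convert thickness to cm: t = 0.051 um = 5.1000e-06 cm
Step 2: Rs = rho / t = 0.0625 / 5.1000e-06
Step 3: Rs = 12254.9 ohm/sq

12254.9


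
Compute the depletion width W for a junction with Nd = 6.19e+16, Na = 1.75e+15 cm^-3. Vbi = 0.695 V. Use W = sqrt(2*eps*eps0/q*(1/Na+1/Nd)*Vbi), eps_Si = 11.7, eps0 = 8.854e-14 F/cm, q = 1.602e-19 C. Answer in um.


Step 1: 1/Na + 1/Nd = 1/1.75e+15 + 1/6.19e+16 = 5.87584e-16
Step 2: 2*eps*eps0/q = 2*11.7*8.854e-14/1.602e-19 = 1.293281e+07
Step 3: W^2 = 1.293281e+07 * 5.87584e-16 * 0.695 = 5.28138e-09
Step 4: W = sqrt(5.28138e-09) = 7.267e-05 cm = 0.7267 um

0.7267
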